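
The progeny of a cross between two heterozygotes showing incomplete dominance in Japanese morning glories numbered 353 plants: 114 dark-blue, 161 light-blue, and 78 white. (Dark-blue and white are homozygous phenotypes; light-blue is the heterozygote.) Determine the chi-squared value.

10.065

With incomplete dominance, a heterozygote × heterozygote cross gives a 1:2:1 phenotypic ratio.
Under the 1:2:1 hypothesis (Σ ratio = 4, N = 353):
  dark-blue: 353 × 1/4 = 88.25
  light-blue: 353 × 2/4 = 176.5
  white: 353 × 1/4 = 88.25
χ² = Σ (O − E)² / E
  dark-blue: (114 − 88.25)² / 88.25 = 7.5135
  light-blue: (161 − 176.5)² / 176.5 = 1.3612
  white: (78 − 88.25)² / 88.25 = 1.1905
χ² = 7.5135 + 1.3612 + 1.1905 = 10.0652 ≈ 10.065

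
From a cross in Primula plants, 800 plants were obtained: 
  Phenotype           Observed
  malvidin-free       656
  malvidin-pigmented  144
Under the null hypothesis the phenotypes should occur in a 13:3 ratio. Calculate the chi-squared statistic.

Total ratio parts = 16. Expected numbers out of 800:
  malvidin-free: 800 × 13/16 = 650
  malvidin-pigmented: 800 × 3/16 = 150
χ² = Σ (O − E)² / E
  malvidin-free: (656 − 650)² / 650 = 0.0554
  malvidin-pigmented: (144 − 150)² / 150 = 0.2400
χ² = 0.0554 + 0.2400 = 0.2954 ≈ 0.295

0.295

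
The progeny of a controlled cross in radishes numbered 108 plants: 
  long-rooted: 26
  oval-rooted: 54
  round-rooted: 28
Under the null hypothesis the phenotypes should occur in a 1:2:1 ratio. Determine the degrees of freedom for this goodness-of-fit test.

A goodness-of-fit test with 3 phenotype classes has df = 3 − 1 = 2.

2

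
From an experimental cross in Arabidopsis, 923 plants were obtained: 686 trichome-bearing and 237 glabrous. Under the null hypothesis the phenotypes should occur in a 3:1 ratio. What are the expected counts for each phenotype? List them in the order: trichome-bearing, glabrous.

Total ratio parts = 4. Expected numbers out of 923:
  trichome-bearing: 923 × 3/4 = 692.25
  glabrous: 923 × 1/4 = 230.75

692.25, 230.75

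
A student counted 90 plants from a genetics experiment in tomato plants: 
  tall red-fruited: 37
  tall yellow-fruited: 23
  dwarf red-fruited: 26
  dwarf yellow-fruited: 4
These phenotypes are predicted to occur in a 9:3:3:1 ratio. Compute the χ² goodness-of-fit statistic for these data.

Total ratio parts = 16. Expected numbers out of 90:
  tall red-fruited: 90 × 9/16 = 50.625
  tall yellow-fruited: 90 × 3/16 = 16.875
  dwarf red-fruited: 90 × 3/16 = 16.875
  dwarf yellow-fruited: 90 × 1/16 = 5.625
χ² = Σ (O − E)² / E
  tall red-fruited: (37 − 50.625)² / 50.625 = 3.6670
  tall yellow-fruited: (23 − 16.875)² / 16.875 = 2.2231
  dwarf red-fruited: (26 − 16.875)² / 16.875 = 4.9343
  dwarf yellow-fruited: (4 − 5.625)² / 5.625 = 0.4694
χ² = 3.6670 + 2.2231 + 4.9343 + 0.4694 = 11.2938 ≈ 11.294

11.294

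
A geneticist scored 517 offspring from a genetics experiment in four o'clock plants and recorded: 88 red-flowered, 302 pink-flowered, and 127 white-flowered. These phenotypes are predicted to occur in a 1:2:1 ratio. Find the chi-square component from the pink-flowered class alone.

Under the 1:2:1 hypothesis (Σ ratio = 4, N = 517):
  red-flowered: 517 × 1/4 = 129.25
  pink-flowered: 517 × 2/4 = 258.5
  white-flowered: 517 × 1/4 = 129.25
Contribution of pink-flowered: (302 − 258.5)² / 258.5 = 7.3201

7.320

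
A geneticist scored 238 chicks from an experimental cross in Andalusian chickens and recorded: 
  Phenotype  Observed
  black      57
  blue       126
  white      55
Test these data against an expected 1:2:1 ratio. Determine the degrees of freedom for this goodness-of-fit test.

A goodness-of-fit test with 3 phenotype classes has df = 3 − 1 = 2.

2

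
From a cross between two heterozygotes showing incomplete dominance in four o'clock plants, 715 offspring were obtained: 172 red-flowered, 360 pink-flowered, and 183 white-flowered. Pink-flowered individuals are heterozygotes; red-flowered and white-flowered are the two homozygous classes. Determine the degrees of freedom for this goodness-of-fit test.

With incomplete dominance, a heterozygote × heterozygote cross gives a 1:2:1 phenotypic ratio.
A goodness-of-fit test with 3 phenotype classes has df = 3 − 1 = 2.

2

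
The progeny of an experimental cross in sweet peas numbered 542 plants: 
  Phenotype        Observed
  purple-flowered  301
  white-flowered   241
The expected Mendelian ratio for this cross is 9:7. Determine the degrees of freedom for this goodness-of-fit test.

1

A goodness-of-fit test with 2 phenotype classes has df = 2 − 1 = 1.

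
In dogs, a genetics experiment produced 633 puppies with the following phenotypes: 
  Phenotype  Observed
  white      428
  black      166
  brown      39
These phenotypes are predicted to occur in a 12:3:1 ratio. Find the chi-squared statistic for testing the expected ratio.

The 12:3:1 ratio has 16 parts, so with N = 633 the expected counts are:
  white: 633 × 12/16 = 474.75
  black: 633 × 3/16 = 118.6875
  brown: 633 × 1/16 = 39.5625
χ² = Σ (O − E)² / E
  white: (428 − 474.75)² / 474.75 = 4.6036
  black: (166 − 118.6875)² / 118.6875 = 18.8602
  brown: (39 − 39.5625)² / 39.5625 = 0.0080
χ² = 4.6036 + 18.8602 + 0.0080 = 23.4718 ≈ 23.472

23.472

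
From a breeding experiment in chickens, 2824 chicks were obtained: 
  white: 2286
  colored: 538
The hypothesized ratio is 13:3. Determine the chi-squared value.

Total ratio parts = 16. Expected numbers out of 2824:
  white: 2824 × 13/16 = 2294.5
  colored: 2824 × 3/16 = 529.5
χ² = Σ (O − E)² / E
  white: (2286 − 2294.5)² / 2294.5 = 0.0315
  colored: (538 − 529.5)² / 529.5 = 0.1364
χ² = 0.0315 + 0.1364 = 0.1679 ≈ 0.168

0.168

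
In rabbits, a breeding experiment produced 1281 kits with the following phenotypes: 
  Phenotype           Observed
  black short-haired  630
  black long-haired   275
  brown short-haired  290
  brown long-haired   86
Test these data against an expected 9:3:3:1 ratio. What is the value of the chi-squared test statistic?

Expected counts for N = 1281 under a 9:3:3:1 ratio (total parts = 16):
  black short-haired: 1281 × 9/16 = 720.5625
  black long-haired: 1281 × 3/16 = 240.1875
  brown short-haired: 1281 × 3/16 = 240.1875
  brown long-haired: 1281 × 1/16 = 80.0625
χ² = Σ (O − E)² / E
  black short-haired: (630 − 720.5625)² / 720.5625 = 11.3822
  black long-haired: (275 − 240.1875)² / 240.1875 = 5.0457
  brown short-haired: (290 − 240.1875)² / 240.1875 = 10.3306
  brown long-haired: (86 − 80.0625)² / 80.0625 = 0.4403
χ² = 11.3822 + 5.0457 + 10.3306 + 0.4403 = 27.1988 ≈ 27.199

27.199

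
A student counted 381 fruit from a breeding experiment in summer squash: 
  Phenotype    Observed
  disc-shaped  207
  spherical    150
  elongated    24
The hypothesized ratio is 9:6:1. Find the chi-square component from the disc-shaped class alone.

0.250

Under the 9:6:1 hypothesis (Σ ratio = 16, N = 381):
  disc-shaped: 381 × 9/16 = 214.3125
  spherical: 381 × 6/16 = 142.875
  elongated: 381 × 1/16 = 23.8125
Contribution of disc-shaped: (207 − 214.3125)² / 214.3125 = 0.2495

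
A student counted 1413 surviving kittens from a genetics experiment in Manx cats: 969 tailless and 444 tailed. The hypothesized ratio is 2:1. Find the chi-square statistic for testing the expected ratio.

Total ratio parts = 3. Expected numbers out of 1413:
  tailless: 1413 × 2/3 = 942
  tailed: 1413 × 1/3 = 471
χ² = Σ (O − E)² / E
  tailless: (969 − 942)² / 942 = 0.7739
  tailed: (444 − 471)² / 471 = 1.5478
χ² = 0.7739 + 1.5478 = 2.3217 ≈ 2.322

2.322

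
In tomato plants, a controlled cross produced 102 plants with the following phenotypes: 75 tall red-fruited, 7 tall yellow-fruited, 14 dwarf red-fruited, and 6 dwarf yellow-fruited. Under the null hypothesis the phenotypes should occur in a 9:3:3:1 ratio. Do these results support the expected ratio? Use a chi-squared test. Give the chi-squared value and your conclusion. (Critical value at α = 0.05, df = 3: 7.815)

14.497; not consistent

The 9:3:3:1 ratio has 16 parts, so with N = 102 the expected counts are:
  tall red-fruited: 102 × 9/16 = 57.375
  tall yellow-fruited: 102 × 3/16 = 19.125
  dwarf red-fruited: 102 × 3/16 = 19.125
  dwarf yellow-fruited: 102 × 1/16 = 6.375
χ² = Σ (O − E)² / E
  tall red-fruited: (75 − 57.375)² / 57.375 = 5.4142
  tall yellow-fruited: (7 − 19.125)² / 19.125 = 7.6871
  dwarf red-fruited: (14 − 19.125)² / 19.125 = 1.3734
  dwarf yellow-fruited: (6 − 6.375)² / 6.375 = 0.0221
χ² = 5.4142 + 7.6871 + 1.3734 + 0.0221 = 14.4968 ≈ 14.497
Degrees of freedom = 4 − 1 = 3; critical value at α = 0.05 is 7.815.
Since 14.497 > 7.815, we reject the null hypothesis — the data do not fit the 9:3:3:1 ratio.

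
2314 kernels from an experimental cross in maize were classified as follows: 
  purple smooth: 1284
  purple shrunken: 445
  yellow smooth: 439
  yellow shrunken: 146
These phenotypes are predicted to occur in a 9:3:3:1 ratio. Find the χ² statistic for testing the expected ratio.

Under the 9:3:3:1 hypothesis (Σ ratio = 16, N = 2314):
  purple smooth: 2314 × 9/16 = 1301.625
  purple shrunken: 2314 × 3/16 = 433.875
  yellow smooth: 2314 × 3/16 = 433.875
  yellow shrunken: 2314 × 1/16 = 144.625
χ² = Σ (O − E)² / E
  purple smooth: (1284 − 1301.625)² / 1301.625 = 0.2387
  purple shrunken: (445 − 433.875)² / 433.875 = 0.2853
  yellow smooth: (439 − 433.875)² / 433.875 = 0.0605
  yellow shrunken: (146 − 144.625)² / 144.625 = 0.0131
χ² = 0.2387 + 0.2853 + 0.0605 + 0.0131 = 0.5976 ≈ 0.598

0.598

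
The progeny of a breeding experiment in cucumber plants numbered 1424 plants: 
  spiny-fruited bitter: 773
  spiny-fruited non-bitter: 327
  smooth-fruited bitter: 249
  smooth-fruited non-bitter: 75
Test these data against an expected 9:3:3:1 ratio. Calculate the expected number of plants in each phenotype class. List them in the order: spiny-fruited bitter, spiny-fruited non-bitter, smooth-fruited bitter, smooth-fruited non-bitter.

801, 267, 267, 89

Under the 9:3:3:1 hypothesis (Σ ratio = 16, N = 1424):
  spiny-fruited bitter: 1424 × 9/16 = 801
  spiny-fruited non-bitter: 1424 × 3/16 = 267
  smooth-fruited bitter: 1424 × 3/16 = 267
  smooth-fruited non-bitter: 1424 × 1/16 = 89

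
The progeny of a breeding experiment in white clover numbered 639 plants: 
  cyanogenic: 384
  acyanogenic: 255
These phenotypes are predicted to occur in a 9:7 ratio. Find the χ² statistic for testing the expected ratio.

3.837

Expected counts for N = 639 under a 9:7 ratio (total parts = 16):
  cyanogenic: 639 × 9/16 = 359.4375
  acyanogenic: 639 × 7/16 = 279.5625
χ² = Σ (O − E)² / E
  cyanogenic: (384 − 359.4375)² / 359.4375 = 1.6785
  acyanogenic: (255 − 279.5625)² / 279.5625 = 2.1581
χ² = 1.6785 + 2.1581 = 3.8366 ≈ 3.837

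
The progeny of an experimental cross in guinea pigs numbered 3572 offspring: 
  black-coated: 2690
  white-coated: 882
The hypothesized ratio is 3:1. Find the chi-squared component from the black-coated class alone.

0.045

Expected counts for N = 3572 under a 3:1 ratio (total parts = 4):
  black-coated: 3572 × 3/4 = 2679
  white-coated: 3572 × 1/4 = 893
Contribution of black-coated: (2690 − 2679)² / 2679 = 0.0452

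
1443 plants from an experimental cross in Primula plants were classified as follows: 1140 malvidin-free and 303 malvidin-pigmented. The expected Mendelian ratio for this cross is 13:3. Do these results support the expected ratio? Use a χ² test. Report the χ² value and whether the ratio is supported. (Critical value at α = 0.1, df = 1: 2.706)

4.786; not consistent

Total ratio parts = 16. Expected numbers out of 1443:
  malvidin-free: 1443 × 13/16 = 1172.4375
  malvidin-pigmented: 1443 × 3/16 = 270.5625
χ² = Σ (O − E)² / E
  malvidin-free: (1140 − 1172.4375)² / 1172.4375 = 0.8974
  malvidin-pigmented: (303 − 270.5625)² / 270.5625 = 3.8889
χ² = 0.8974 + 3.8889 = 4.7863 ≈ 4.786
Degrees of freedom = 2 − 1 = 1; critical value at α = 0.1 is 2.706.
Since 4.786 > 2.706, we reject the null hypothesis — the data do not fit the 13:3 ratio.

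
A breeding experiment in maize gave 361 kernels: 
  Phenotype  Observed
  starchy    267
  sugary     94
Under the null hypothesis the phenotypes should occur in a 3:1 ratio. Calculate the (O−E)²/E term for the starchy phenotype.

Expected counts for N = 361 under a 3:1 ratio (total parts = 4):
  starchy: 361 × 3/4 = 270.75
  sugary: 361 × 1/4 = 90.25
Contribution of starchy: (267 − 270.75)² / 270.75 = 0.0519

0.052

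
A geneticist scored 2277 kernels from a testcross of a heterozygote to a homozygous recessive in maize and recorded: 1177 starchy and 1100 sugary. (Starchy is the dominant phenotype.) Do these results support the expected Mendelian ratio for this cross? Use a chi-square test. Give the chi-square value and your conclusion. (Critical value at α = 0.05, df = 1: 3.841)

2.604; consistent

A testcross of a heterozygote (Aa × aa) gives a 1:1 phenotypic ratio.
Expected counts for N = 2277 under a 1:1 ratio (total parts = 2):
  starchy: 2277 × 1/2 = 1138.5
  sugary: 2277 × 1/2 = 1138.5
χ² = Σ (O − E)² / E
  starchy: (1177 − 1138.5)² / 1138.5 = 1.3019
  sugary: (1100 − 1138.5)² / 1138.5 = 1.3019
χ² = 1.3019 + 1.3019 = 2.6038 ≈ 2.604
Degrees of freedom = 2 − 1 = 1; critical value at α = 0.05 is 3.841.
Since 2.604 < 3.841, we fail to reject the null hypothesis — the data are consistent with the 1:1 ratio.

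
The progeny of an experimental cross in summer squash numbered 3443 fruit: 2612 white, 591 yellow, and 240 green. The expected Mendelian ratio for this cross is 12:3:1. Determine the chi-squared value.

The 12:3:1 ratio has 16 parts, so with N = 3443 the expected counts are:
  white: 3443 × 12/16 = 2582.25
  yellow: 3443 × 3/16 = 645.5625
  green: 3443 × 1/16 = 215.1875
χ² = Σ (O − E)² / E
  white: (2612 − 2582.25)² / 2582.25 = 0.3427
  yellow: (591 − 645.5625)² / 645.5625 = 4.6116
  green: (240 − 215.1875)² / 215.1875 = 2.8610
χ² = 0.3427 + 4.6116 + 2.8610 = 7.8153 ≈ 7.815

7.815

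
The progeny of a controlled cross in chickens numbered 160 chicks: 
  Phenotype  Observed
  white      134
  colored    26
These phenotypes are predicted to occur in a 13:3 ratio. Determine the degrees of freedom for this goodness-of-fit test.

1

A goodness-of-fit test with 2 phenotype classes has df = 2 − 1 = 1.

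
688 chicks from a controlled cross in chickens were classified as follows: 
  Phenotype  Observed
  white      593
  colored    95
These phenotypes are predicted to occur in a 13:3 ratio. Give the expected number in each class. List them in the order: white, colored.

559, 129

Under the 13:3 hypothesis (Σ ratio = 16, N = 688):
  white: 688 × 13/16 = 559
  colored: 688 × 3/16 = 129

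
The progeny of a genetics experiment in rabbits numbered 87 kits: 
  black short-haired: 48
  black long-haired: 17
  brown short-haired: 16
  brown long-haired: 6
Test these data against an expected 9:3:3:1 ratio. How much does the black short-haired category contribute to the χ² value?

0.018

Total ratio parts = 16. Expected numbers out of 87:
  black short-haired: 87 × 9/16 = 48.9375
  black long-haired: 87 × 3/16 = 16.3125
  brown short-haired: 87 × 3/16 = 16.3125
  brown long-haired: 87 × 1/16 = 5.4375
Contribution of black short-haired: (48 − 48.9375)² / 48.9375 = 0.0180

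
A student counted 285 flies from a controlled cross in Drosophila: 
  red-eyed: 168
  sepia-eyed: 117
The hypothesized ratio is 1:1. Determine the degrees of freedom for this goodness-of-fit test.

A goodness-of-fit test with 2 phenotype classes has df = 2 − 1 = 1.

1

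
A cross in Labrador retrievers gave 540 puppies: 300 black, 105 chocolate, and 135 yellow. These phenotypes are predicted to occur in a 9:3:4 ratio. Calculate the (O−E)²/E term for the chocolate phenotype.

The 9:3:4 ratio has 16 parts, so with N = 540 the expected counts are:
  black: 540 × 9/16 = 303.75
  chocolate: 540 × 3/16 = 101.25
  yellow: 540 × 4/16 = 135
Contribution of chocolate: (105 − 101.25)² / 101.25 = 0.1389

0.139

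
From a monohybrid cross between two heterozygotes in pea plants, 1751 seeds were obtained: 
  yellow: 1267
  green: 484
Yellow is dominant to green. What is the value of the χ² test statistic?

For a monohybrid cross between heterozygotes with complete dominance, the expected phenotypic ratio is 3:1.
Expected counts for N = 1751 under a 3:1 ratio (total parts = 4):
  yellow: 1751 × 3/4 = 1313.25
  green: 1751 × 1/4 = 437.75
χ² = Σ (O − E)² / E
  yellow: (1267 − 1313.25)² / 1313.25 = 1.6288
  green: (484 − 437.75)² / 437.75 = 4.8865
χ² = 1.6288 + 4.8865 = 6.5153 ≈ 6.515

6.515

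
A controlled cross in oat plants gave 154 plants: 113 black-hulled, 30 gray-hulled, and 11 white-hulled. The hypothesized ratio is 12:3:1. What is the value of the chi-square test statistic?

0.294

Total ratio parts = 16. Expected numbers out of 154:
  black-hulled: 154 × 12/16 = 115.5
  gray-hulled: 154 × 3/16 = 28.875
  white-hulled: 154 × 1/16 = 9.625
χ² = Σ (O − E)² / E
  black-hulled: (113 − 115.5)² / 115.5 = 0.0541
  gray-hulled: (30 − 28.875)² / 28.875 = 0.0438
  white-hulled: (11 − 9.625)² / 9.625 = 0.1964
χ² = 0.0541 + 0.0438 + 0.1964 = 0.2943 ≈ 0.294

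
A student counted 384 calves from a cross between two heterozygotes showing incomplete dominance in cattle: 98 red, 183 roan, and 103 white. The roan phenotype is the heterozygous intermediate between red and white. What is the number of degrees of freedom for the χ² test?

2

With incomplete dominance, a heterozygote × heterozygote cross gives a 1:2:1 phenotypic ratio.
A goodness-of-fit test with 3 phenotype classes has df = 3 − 1 = 2.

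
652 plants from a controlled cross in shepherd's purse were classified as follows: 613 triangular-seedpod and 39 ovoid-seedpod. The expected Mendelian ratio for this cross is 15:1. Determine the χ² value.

0.080

Total ratio parts = 16. Expected numbers out of 652:
  triangular-seedpod: 652 × 15/16 = 611.25
  ovoid-seedpod: 652 × 1/16 = 40.75
χ² = Σ (O − E)² / E
  triangular-seedpod: (613 − 611.25)² / 611.25 = 0.0050
  ovoid-seedpod: (39 − 40.75)² / 40.75 = 0.0752
χ² = 0.0050 + 0.0752 = 0.0802 ≈ 0.080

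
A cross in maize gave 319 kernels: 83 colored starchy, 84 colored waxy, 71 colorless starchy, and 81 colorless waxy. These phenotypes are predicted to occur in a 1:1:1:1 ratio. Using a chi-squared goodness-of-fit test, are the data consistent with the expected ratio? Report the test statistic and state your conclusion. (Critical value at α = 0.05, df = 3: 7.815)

1.339; consistent

The 1:1:1:1 ratio has 4 parts, so with N = 319 the expected counts are:
  colored starchy: 319 × 1/4 = 79.75
  colored waxy: 319 × 1/4 = 79.75
  colorless starchy: 319 × 1/4 = 79.75
  colorless waxy: 319 × 1/4 = 79.75
χ² = Σ (O − E)² / E
  colored starchy: (83 − 79.75)² / 79.75 = 0.1324
  colored waxy: (84 − 79.75)² / 79.75 = 0.2265
  colorless starchy: (71 − 79.75)² / 79.75 = 0.9600
  colorless waxy: (81 − 79.75)² / 79.75 = 0.0196
χ² = 0.1324 + 0.2265 + 0.9600 + 0.0196 = 1.3385 ≈ 1.339
Degrees of freedom = 4 − 1 = 3; critical value at α = 0.05 is 7.815.
Since 1.339 < 7.815, we fail to reject the null hypothesis — the data are consistent with the 1:1:1:1 ratio.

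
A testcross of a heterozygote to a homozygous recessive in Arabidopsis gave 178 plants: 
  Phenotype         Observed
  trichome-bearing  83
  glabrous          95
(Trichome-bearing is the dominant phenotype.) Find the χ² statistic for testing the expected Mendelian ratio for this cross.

0.809

A testcross of a heterozygote (Aa × aa) gives a 1:1 phenotypic ratio.
Expected counts for N = 178 under a 1:1 ratio (total parts = 2):
  trichome-bearing: 178 × 1/2 = 89
  glabrous: 178 × 1/2 = 89
χ² = Σ (O − E)² / E
  trichome-bearing: (83 − 89)² / 89 = 0.4045
  glabrous: (95 − 89)² / 89 = 0.4045
χ² = 0.4045 + 0.4045 = 0.809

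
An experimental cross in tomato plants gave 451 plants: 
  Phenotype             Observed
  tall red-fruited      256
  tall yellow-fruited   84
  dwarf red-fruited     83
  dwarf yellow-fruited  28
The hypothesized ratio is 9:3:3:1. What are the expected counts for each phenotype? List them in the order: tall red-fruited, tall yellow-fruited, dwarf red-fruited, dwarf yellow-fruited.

Under the 9:3:3:1 hypothesis (Σ ratio = 16, N = 451):
  tall red-fruited: 451 × 9/16 = 253.6875
  tall yellow-fruited: 451 × 3/16 = 84.5625
  dwarf red-fruited: 451 × 3/16 = 84.5625
  dwarf yellow-fruited: 451 × 1/16 = 28.1875

253.6875, 84.5625, 84.5625, 28.1875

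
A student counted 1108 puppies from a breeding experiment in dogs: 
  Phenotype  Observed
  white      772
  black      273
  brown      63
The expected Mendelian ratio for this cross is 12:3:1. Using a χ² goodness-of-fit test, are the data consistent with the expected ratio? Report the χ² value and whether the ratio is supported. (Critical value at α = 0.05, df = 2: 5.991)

The 12:3:1 ratio has 16 parts, so with N = 1108 the expected counts are:
  white: 1108 × 12/16 = 831
  black: 1108 × 3/16 = 207.75
  brown: 1108 × 1/16 = 69.25
χ² = Σ (O − E)² / E
  white: (772 − 831)² / 831 = 4.1889
  black: (273 − 207.75)² / 207.75 = 20.4937
  brown: (63 − 69.25)² / 69.25 = 0.5641
χ² = 4.1889 + 20.4937 + 0.5641 = 25.2467 ≈ 25.247
Degrees of freedom = 3 − 1 = 2; critical value at α = 0.05 is 5.991.
Since 25.247 > 5.991, we reject the null hypothesis — the data do not fit the 12:3:1 ratio.

25.247; not consistent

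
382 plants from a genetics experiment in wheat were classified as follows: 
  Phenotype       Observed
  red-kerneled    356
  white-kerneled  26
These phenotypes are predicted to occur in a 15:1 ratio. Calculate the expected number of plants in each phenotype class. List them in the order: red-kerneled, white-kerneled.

358.125, 23.875

Under the 15:1 hypothesis (Σ ratio = 16, N = 382):
  red-kerneled: 382 × 15/16 = 358.125
  white-kerneled: 382 × 1/16 = 23.875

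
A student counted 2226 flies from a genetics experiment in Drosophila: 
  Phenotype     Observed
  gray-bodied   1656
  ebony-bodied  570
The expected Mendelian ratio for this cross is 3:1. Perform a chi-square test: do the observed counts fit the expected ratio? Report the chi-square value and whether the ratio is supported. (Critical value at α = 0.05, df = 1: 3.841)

Total ratio parts = 4. Expected numbers out of 2226:
  gray-bodied: 2226 × 3/4 = 1669.5
  ebony-bodied: 2226 × 1/4 = 556.5
χ² = Σ (O − E)² / E
  gray-bodied: (1656 − 1669.5)² / 1669.5 = 0.1092
  ebony-bodied: (570 − 556.5)² / 556.5 = 0.3275
χ² = 0.1092 + 0.3275 = 0.4367 ≈ 0.437
Degrees of freedom = 2 − 1 = 1; critical value at α = 0.05 is 3.841.
Since 0.437 < 3.841, we fail to reject the null hypothesis — the data are consistent with the 3:1 ratio.

0.437; consistent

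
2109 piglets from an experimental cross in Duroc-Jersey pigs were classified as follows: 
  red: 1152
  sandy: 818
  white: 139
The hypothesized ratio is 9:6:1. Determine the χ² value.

Expected counts for N = 2109 under a 9:6:1 ratio (total parts = 16):
  red: 2109 × 9/16 = 1186.3125
  sandy: 2109 × 6/16 = 790.875
  white: 2109 × 1/16 = 131.8125
χ² = Σ (O − E)² / E
  red: (1152 − 1186.3125)² / 1186.3125 = 0.9924
  sandy: (818 − 790.875)² / 790.875 = 0.9303
  white: (139 − 131.8125)² / 131.8125 = 0.3919
χ² = 0.9924 + 0.9303 + 0.3919 = 2.3146 ≈ 2.315

2.315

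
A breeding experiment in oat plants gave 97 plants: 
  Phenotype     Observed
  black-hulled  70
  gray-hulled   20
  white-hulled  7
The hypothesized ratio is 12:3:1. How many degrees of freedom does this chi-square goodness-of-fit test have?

2

A goodness-of-fit test with 3 phenotype classes has df = 3 − 1 = 2.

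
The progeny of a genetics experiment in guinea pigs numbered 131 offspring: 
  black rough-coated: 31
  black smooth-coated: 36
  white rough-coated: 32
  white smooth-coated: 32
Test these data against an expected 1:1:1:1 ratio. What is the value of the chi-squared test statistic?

Under the 1:1:1:1 hypothesis (Σ ratio = 4, N = 131):
  black rough-coated: 131 × 1/4 = 32.75
  black smooth-coated: 131 × 1/4 = 32.75
  white rough-coated: 131 × 1/4 = 32.75
  white smooth-coated: 131 × 1/4 = 32.75
χ² = Σ (O − E)² / E
  black rough-coated: (31 − 32.75)² / 32.75 = 0.0935
  black smooth-coated: (36 − 32.75)² / 32.75 = 0.3225
  white rough-coated: (32 − 32.75)² / 32.75 = 0.0172
  white smooth-coated: (32 − 32.75)² / 32.75 = 0.0172
χ² = 0.0935 + 0.3225 + 0.0172 + 0.0172 = 0.4504 ≈ 0.450

0.450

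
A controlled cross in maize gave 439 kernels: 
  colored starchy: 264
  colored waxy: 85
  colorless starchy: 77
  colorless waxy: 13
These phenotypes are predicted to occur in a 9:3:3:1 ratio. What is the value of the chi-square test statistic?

9.207

Total ratio parts = 16. Expected numbers out of 439:
  colored starchy: 439 × 9/16 = 246.9375
  colored waxy: 439 × 3/16 = 82.3125
  colorless starchy: 439 × 3/16 = 82.3125
  colorless waxy: 439 × 1/16 = 27.4375
χ² = Σ (O − E)² / E
  colored starchy: (264 − 246.9375)² / 246.9375 = 1.1790
  colored waxy: (85 − 82.3125)² / 82.3125 = 0.0877
  colorless starchy: (77 − 82.3125)² / 82.3125 = 0.3429
  colorless waxy: (13 − 27.4375)² / 27.4375 = 7.5970
χ² = 1.1790 + 0.0877 + 0.3429 + 7.5970 = 9.2066 ≈ 9.207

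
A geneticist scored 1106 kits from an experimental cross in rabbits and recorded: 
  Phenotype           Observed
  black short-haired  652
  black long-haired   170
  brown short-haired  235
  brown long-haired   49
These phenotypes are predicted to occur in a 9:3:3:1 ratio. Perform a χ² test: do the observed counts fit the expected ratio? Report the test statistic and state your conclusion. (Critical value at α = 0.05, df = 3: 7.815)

17.710; not consistent

Under the 9:3:3:1 hypothesis (Σ ratio = 16, N = 1106):
  black short-haired: 1106 × 9/16 = 622.125
  black long-haired: 1106 × 3/16 = 207.375
  brown short-haired: 1106 × 3/16 = 207.375
  brown long-haired: 1106 × 1/16 = 69.125
χ² = Σ (O − E)² / E
  black short-haired: (652 − 622.125)² / 622.125 = 1.4346
  black long-haired: (170 − 207.375)² / 207.375 = 6.7361
  brown short-haired: (235 − 207.375)² / 207.375 = 3.6800
  brown long-haired: (49 − 69.125)² / 69.125 = 5.8592
χ² = 1.4346 + 6.7361 + 3.6800 + 5.8592 = 17.7099 ≈ 17.710
Degrees of freedom = 4 − 1 = 3; critical value at α = 0.05 is 7.815.
Since 17.710 > 7.815, we reject the null hypothesis — the data do not fit the 9:3:3:1 ratio.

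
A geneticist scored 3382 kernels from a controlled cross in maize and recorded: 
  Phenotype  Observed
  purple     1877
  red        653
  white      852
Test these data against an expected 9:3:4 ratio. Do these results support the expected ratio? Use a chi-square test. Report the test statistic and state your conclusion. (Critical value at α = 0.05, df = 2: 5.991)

0.950; consistent

Expected counts for N = 3382 under a 9:3:4 ratio (total parts = 16):
  purple: 3382 × 9/16 = 1902.375
  red: 3382 × 3/16 = 634.125
  white: 3382 × 4/16 = 845.5
χ² = Σ (O − E)² / E
  purple: (1877 − 1902.375)² / 1902.375 = 0.3385
  red: (653 − 634.125)² / 634.125 = 0.5618
  white: (852 − 845.5)² / 845.5 = 0.0500
χ² = 0.3385 + 0.5618 + 0.0500 = 0.9503 ≈ 0.950
Degrees of freedom = 3 − 1 = 2; critical value at α = 0.05 is 5.991.
Since 0.950 < 5.991, we fail to reject the null hypothesis — the data are consistent with the 9:3:4 ratio.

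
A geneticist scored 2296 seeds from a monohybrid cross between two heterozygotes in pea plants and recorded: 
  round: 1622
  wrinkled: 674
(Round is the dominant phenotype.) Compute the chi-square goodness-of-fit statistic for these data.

23.229

For a monohybrid cross between heterozygotes with complete dominance, the expected phenotypic ratio is 3:1.
Under the 3:1 hypothesis (Σ ratio = 4, N = 2296):
  round: 2296 × 3/4 = 1722
  wrinkled: 2296 × 1/4 = 574
χ² = Σ (O − E)² / E
  round: (1622 − 1722)² / 1722 = 5.8072
  wrinkled: (674 − 574)² / 574 = 17.4216
χ² = 5.8072 + 17.4216 = 23.2288 ≈ 23.229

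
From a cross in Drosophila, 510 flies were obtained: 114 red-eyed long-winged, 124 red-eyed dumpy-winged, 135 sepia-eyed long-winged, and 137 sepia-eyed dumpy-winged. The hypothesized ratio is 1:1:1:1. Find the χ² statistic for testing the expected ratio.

2.675

Total ratio parts = 4. Expected numbers out of 510:
  red-eyed long-winged: 510 × 1/4 = 127.5
  red-eyed dumpy-winged: 510 × 1/4 = 127.5
  sepia-eyed long-winged: 510 × 1/4 = 127.5
  sepia-eyed dumpy-winged: 510 × 1/4 = 127.5
χ² = Σ (O − E)² / E
  red-eyed long-winged: (114 − 127.5)² / 127.5 = 1.4294
  red-eyed dumpy-winged: (124 − 127.5)² / 127.5 = 0.0961
  sepia-eyed long-winged: (135 − 127.5)² / 127.5 = 0.4412
  sepia-eyed dumpy-winged: (137 − 127.5)² / 127.5 = 0.7078
χ² = 1.4294 + 0.0961 + 0.4412 + 0.7078 = 2.6745 ≈ 2.675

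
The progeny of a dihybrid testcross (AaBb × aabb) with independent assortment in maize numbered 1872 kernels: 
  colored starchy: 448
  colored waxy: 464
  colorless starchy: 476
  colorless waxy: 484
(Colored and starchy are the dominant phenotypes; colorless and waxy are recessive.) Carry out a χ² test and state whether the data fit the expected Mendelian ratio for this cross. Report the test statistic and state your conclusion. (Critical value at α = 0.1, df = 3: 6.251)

A dihybrid testcross with independent assortment gives a 1:1:1:1 ratio.
Total ratio parts = 4. Expected numbers out of 1872:
  colored starchy: 1872 × 1/4 = 468
  colored waxy: 1872 × 1/4 = 468
  colorless starchy: 1872 × 1/4 = 468
  colorless waxy: 1872 × 1/4 = 468
χ² = Σ (O − E)² / E
  colored starchy: (448 − 468)² / 468 = 0.8547
  colored waxy: (464 − 468)² / 468 = 0.0342
  colorless starchy: (476 − 468)² / 468 = 0.1368
  colorless waxy: (484 − 468)² / 468 = 0.5470
χ² = 0.8547 + 0.0342 + 0.1368 + 0.5470 = 1.5727 ≈ 1.573
Degrees of freedom = 4 − 1 = 3; critical value at α = 0.1 is 6.251.
Since 1.573 < 6.251, we fail to reject the null hypothesis — the data are consistent with the 1:1:1:1 ratio.

1.573; consistent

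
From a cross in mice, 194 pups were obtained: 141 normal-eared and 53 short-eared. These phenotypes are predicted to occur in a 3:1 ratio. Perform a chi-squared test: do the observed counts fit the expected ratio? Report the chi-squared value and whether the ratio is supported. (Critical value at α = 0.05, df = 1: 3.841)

0.557; consistent

Total ratio parts = 4. Expected numbers out of 194:
  normal-eared: 194 × 3/4 = 145.5
  short-eared: 194 × 1/4 = 48.5
χ² = Σ (O − E)² / E
  normal-eared: (141 − 145.5)² / 145.5 = 0.1392
  short-eared: (53 − 48.5)² / 48.5 = 0.4175
χ² = 0.1392 + 0.4175 = 0.5567 ≈ 0.557
Degrees of freedom = 2 − 1 = 1; critical value at α = 0.05 is 3.841.
Since 0.557 < 3.841, we fail to reject the null hypothesis — the data are consistent with the 3:1 ratio.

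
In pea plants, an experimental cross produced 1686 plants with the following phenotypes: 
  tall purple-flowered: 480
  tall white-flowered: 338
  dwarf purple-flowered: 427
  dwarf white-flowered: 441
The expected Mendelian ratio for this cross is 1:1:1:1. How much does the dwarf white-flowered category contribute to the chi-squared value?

0.902

The 1:1:1:1 ratio has 4 parts, so with N = 1686 the expected counts are:
  tall purple-flowered: 1686 × 1/4 = 421.5
  tall white-flowered: 1686 × 1/4 = 421.5
  dwarf purple-flowered: 1686 × 1/4 = 421.5
  dwarf white-flowered: 1686 × 1/4 = 421.5
Contribution of dwarf white-flowered: (441 − 421.5)² / 421.5 = 0.9021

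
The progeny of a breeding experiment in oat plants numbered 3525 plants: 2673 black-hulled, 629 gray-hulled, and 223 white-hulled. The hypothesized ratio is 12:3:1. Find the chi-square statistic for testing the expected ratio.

1.900

Expected counts for N = 3525 under a 12:3:1 ratio (total parts = 16):
  black-hulled: 3525 × 12/16 = 2643.75
  gray-hulled: 3525 × 3/16 = 660.9375
  white-hulled: 3525 × 1/16 = 220.3125
χ² = Σ (O − E)² / E
  black-hulled: (2673 − 2643.75)² / 2643.75 = 0.3236
  gray-hulled: (629 − 660.9375)² / 660.9375 = 1.5433
  white-hulled: (223 − 220.3125)² / 220.3125 = 0.0328
χ² = 0.3236 + 1.5433 + 0.0328 = 1.8997 ≈ 1.900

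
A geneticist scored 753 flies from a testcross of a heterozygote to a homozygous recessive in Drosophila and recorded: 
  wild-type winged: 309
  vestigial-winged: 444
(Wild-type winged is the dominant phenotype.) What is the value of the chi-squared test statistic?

A testcross of a heterozygote (Aa × aa) gives a 1:1 phenotypic ratio.
Under the 1:1 hypothesis (Σ ratio = 2, N = 753):
  wild-type winged: 753 × 1/2 = 376.5
  vestigial-winged: 753 × 1/2 = 376.5
χ² = Σ (O − E)² / E
  wild-type winged: (309 − 376.5)² / 376.5 = 12.1016
  vestigial-winged: (444 − 376.5)² / 376.5 = 12.1016
χ² = 12.1016 + 12.1016 = 24.2032 ≈ 24.203

24.203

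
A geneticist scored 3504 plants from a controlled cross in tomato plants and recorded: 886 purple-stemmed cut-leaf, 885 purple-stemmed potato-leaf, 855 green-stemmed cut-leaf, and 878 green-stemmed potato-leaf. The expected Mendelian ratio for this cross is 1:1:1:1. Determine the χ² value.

0.715

Under the 1:1:1:1 hypothesis (Σ ratio = 4, N = 3504):
  purple-stemmed cut-leaf: 3504 × 1/4 = 876
  purple-stemmed potato-leaf: 3504 × 1/4 = 876
  green-stemmed cut-leaf: 3504 × 1/4 = 876
  green-stemmed potato-leaf: 3504 × 1/4 = 876
χ² = Σ (O − E)² / E
  purple-stemmed cut-leaf: (886 − 876)² / 876 = 0.1142
  purple-stemmed potato-leaf: (885 − 876)² / 876 = 0.0925
  green-stemmed cut-leaf: (855 − 876)² / 876 = 0.5034
  green-stemmed potato-leaf: (878 − 876)² / 876 = 0.0046
χ² = 0.1142 + 0.0925 + 0.5034 + 0.0046 = 0.7147 ≈ 0.715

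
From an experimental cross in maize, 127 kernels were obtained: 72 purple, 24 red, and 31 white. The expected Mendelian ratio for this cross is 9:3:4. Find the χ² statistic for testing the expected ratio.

0.024

Under the 9:3:4 hypothesis (Σ ratio = 16, N = 127):
  purple: 127 × 9/16 = 71.4375
  red: 127 × 3/16 = 23.8125
  white: 127 × 4/16 = 31.75
χ² = Σ (O − E)² / E
  purple: (72 − 71.4375)² / 71.4375 = 0.0044
  red: (24 − 23.8125)² / 23.8125 = 0.0015
  white: (31 − 31.75)² / 31.75 = 0.0177
χ² = 0.0044 + 0.0015 + 0.0177 = 0.0236 ≈ 0.024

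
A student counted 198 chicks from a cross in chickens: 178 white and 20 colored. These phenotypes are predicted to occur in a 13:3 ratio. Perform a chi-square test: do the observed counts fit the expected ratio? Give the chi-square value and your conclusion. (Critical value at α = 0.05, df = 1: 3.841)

9.722; not consistent

Under the 13:3 hypothesis (Σ ratio = 16, N = 198):
  white: 198 × 13/16 = 160.875
  colored: 198 × 3/16 = 37.125
χ² = Σ (O − E)² / E
  white: (178 − 160.875)² / 160.875 = 1.8229
  colored: (20 − 37.125)² / 37.125 = 7.8994
χ² = 1.8229 + 7.8994 = 9.7223 ≈ 9.722
Degrees of freedom = 2 − 1 = 1; critical value at α = 0.05 is 3.841.
Since 9.722 > 3.841, we reject the null hypothesis — the data do not fit the 13:3 ratio.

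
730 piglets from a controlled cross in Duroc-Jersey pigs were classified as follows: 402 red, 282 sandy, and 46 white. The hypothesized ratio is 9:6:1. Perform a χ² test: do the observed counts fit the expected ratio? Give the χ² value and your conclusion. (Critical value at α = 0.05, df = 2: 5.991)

0.433; consistent

Total ratio parts = 16. Expected numbers out of 730:
  red: 730 × 9/16 = 410.625
  sandy: 730 × 6/16 = 273.75
  white: 730 × 1/16 = 45.625
χ² = Σ (O − E)² / E
  red: (402 − 410.625)² / 410.625 = 0.1812
  sandy: (282 − 273.75)² / 273.75 = 0.2486
  white: (46 − 45.625)² / 45.625 = 0.0031
χ² = 0.1812 + 0.2486 + 0.0031 = 0.4329 ≈ 0.433
Degrees of freedom = 3 − 1 = 2; critical value at α = 0.05 is 5.991.
Since 0.433 < 5.991, we fail to reject the null hypothesis — the data are consistent with the 9:6:1 ratio.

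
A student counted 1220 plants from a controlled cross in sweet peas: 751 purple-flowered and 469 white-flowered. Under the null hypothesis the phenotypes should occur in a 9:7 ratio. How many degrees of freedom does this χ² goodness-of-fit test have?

A goodness-of-fit test with 2 phenotype classes has df = 2 − 1 = 1.

1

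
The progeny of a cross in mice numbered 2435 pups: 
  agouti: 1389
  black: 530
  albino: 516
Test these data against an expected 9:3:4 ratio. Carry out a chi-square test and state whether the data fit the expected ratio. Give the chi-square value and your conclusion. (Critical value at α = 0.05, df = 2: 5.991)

26.216; not consistent

The 9:3:4 ratio has 16 parts, so with N = 2435 the expected counts are:
  agouti: 2435 × 9/16 = 1369.6875
  black: 2435 × 3/16 = 456.5625
  albino: 2435 × 4/16 = 608.75
χ² = Σ (O − E)² / E
  agouti: (1389 − 1369.6875)² / 1369.6875 = 0.2723
  black: (530 − 456.5625)² / 456.5625 = 11.8123
  albino: (516 − 608.75)² / 608.75 = 14.1315
χ² = 0.2723 + 11.8123 + 14.1315 = 26.2161 ≈ 26.216
Degrees of freedom = 3 − 1 = 2; critical value at α = 0.05 is 5.991.
Since 26.216 > 5.991, we reject the null hypothesis — the data do not fit the 9:3:4 ratio.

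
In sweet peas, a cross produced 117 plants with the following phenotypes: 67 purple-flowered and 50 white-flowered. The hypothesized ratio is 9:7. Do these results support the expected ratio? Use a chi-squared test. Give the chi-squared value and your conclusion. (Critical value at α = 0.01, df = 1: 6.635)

0.049; consistent

Under the 9:7 hypothesis (Σ ratio = 16, N = 117):
  purple-flowered: 117 × 9/16 = 65.8125
  white-flowered: 117 × 7/16 = 51.1875
χ² = Σ (O − E)² / E
  purple-flowered: (67 − 65.8125)² / 65.8125 = 0.0214
  white-flowered: (50 − 51.1875)² / 51.1875 = 0.0275
χ² = 0.0214 + 0.0275 = 0.0489 ≈ 0.049
Degrees of freedom = 2 − 1 = 1; critical value at α = 0.01 is 6.635.
Since 0.049 < 6.635, we fail to reject the null hypothesis — the data are consistent with the 9:7 ratio.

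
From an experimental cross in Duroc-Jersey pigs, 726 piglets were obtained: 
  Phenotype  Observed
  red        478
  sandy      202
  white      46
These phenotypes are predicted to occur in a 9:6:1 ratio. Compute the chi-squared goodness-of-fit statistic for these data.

30.006

Under the 9:6:1 hypothesis (Σ ratio = 16, N = 726):
  red: 726 × 9/16 = 408.375
  sandy: 726 × 6/16 = 272.25
  white: 726 × 1/16 = 45.375
χ² = Σ (O − E)² / E
  red: (478 − 408.375)² / 408.375 = 11.8706
  sandy: (202 − 272.25)² / 272.25 = 18.1270
  white: (46 − 45.375)² / 45.375 = 0.0086
χ² = 11.8706 + 18.1270 + 0.0086 = 30.0062 ≈ 30.006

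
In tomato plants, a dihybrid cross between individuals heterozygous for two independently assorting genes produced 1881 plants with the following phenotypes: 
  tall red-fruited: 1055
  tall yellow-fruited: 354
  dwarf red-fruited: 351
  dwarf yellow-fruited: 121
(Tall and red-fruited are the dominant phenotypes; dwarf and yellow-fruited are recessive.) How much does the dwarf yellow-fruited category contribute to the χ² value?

A dihybrid F₂ with independent assortment and complete dominance at both loci gives a 9:3:3:1 phenotypic ratio.
Total ratio parts = 16. Expected numbers out of 1881:
  tall red-fruited: 1881 × 9/16 = 1058.0625
  tall yellow-fruited: 1881 × 3/16 = 352.6875
  dwarf red-fruited: 1881 × 3/16 = 352.6875
  dwarf yellow-fruited: 1881 × 1/16 = 117.5625
Contribution of dwarf yellow-fruited: (121 − 117.5625)² / 117.5625 = 0.1005

0.101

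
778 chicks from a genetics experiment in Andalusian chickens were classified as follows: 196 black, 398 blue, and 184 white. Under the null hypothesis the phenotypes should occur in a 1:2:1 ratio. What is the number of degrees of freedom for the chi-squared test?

A goodness-of-fit test with 3 phenotype classes has df = 3 − 1 = 2.

2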